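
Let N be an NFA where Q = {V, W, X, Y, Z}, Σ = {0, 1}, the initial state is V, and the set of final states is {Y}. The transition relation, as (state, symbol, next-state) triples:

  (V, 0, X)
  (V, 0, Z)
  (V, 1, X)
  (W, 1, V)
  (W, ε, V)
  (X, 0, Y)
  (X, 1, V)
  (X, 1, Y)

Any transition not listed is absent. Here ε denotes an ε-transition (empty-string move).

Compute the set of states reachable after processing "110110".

{Y}

Start in {V}.
Read '1': {V} → {X}.
Read '1': {X} → {V, Y}.
Read '0': {V, Y} → {X, Z}.
Read '1': {X, Z} → {V, Y}.
Read '1': {V, Y} → {X}.
Read '0': {X} → {Y}.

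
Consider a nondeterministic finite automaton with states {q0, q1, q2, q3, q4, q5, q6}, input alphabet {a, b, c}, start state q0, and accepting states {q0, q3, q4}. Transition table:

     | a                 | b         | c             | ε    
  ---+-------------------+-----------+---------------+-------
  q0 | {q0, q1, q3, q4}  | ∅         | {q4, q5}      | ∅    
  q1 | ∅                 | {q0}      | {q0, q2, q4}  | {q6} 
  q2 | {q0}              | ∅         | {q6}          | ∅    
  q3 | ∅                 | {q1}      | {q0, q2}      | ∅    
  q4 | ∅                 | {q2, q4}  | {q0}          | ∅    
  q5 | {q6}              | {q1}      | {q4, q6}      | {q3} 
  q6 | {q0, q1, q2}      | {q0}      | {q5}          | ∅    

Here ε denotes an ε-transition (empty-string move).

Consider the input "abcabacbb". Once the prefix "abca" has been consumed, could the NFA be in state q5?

Start in {q0}.
Read 'a': {q0} → {q0, q1, q3, q4, q6}.
Read 'b': {q0, q1, q3, q4, q6} → {q0, q1, q2, q4, q6}.
Read 'c': {q0, q1, q2, q4, q6} → {q0, q2, q3, q4, q5, q6}.
Read 'a': {q0, q2, q3, q4, q5, q6} → {q0, q1, q2, q3, q4, q6}.
State q5 is not in {q0, q1, q2, q3, q4, q6}.

No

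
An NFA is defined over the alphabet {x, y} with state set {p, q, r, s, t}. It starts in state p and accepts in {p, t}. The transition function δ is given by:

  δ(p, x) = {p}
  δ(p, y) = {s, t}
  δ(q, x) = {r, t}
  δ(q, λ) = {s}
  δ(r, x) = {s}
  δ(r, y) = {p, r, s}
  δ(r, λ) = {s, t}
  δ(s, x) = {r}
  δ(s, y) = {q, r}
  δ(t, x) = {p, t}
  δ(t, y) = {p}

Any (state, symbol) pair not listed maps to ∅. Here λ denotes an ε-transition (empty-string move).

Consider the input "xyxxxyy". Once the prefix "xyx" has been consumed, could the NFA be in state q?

No

Start in {p}.
Read 'x': p→{p}; now {p}.
Read 'y': p→{s, t}; now {s, t}.
Read 'x': s→{r}, t→{p, t}; union {p, r, t}; ε-closure = {p, r, s, t}.
State q is not in {p, r, s, t}.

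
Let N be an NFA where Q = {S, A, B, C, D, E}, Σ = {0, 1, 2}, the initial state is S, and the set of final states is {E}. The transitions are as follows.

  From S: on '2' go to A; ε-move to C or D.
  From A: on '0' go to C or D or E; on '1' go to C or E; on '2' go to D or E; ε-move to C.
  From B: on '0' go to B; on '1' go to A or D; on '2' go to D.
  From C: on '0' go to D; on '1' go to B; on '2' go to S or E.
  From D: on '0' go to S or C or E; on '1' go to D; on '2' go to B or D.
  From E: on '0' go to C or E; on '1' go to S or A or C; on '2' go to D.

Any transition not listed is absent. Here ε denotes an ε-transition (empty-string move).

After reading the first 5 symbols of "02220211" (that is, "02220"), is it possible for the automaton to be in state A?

No

Start: ε-closure({S}) = {S, C, D}.
Read '0': {S, C, D} → {S, C, D, E}.
Read '2': {S, C, D, E} → {S, A, B, C, D, E}.
Read '2': {S, A, B, C, D, E} → {S, A, B, C, D, E}.
Read '2': {S, A, B, C, D, E} → {S, A, B, C, D, E}.
Read '0': {S, A, B, C, D, E} → {S, B, C, D, E}.
State A is not in {S, B, C, D, E}.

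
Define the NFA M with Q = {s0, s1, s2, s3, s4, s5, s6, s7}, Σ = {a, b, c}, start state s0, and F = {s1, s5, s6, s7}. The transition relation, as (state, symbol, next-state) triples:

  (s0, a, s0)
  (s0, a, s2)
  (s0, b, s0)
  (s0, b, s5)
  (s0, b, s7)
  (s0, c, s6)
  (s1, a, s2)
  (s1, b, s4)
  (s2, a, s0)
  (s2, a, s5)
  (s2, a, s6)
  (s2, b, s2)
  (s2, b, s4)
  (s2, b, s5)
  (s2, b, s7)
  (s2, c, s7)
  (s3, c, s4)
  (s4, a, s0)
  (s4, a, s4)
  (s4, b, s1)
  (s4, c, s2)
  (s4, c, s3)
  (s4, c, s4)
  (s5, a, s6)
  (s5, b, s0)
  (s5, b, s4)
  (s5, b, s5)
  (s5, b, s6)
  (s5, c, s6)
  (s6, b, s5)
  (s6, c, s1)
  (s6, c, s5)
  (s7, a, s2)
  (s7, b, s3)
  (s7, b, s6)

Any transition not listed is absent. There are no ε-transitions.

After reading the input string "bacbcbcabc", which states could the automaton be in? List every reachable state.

{s1, s2, s3, s4, s5, s6, s7}

Start in {s0}.
Read 'b': s0→{s0, s5, s7}; now {s0, s5, s7}.
Read 'a': s0→{s0, s2}, s5→{s6}, s7→{s2}; now {s0, s2, s6}.
Read 'c': s0→{s6}, s2→{s7}, s6→{s1, s5}; now {s1, s5, s6, s7}.
Read 'b': s1→{s4}, s5→{s0, s4, s5, s6}, s6→{s5}, s7→{s3, s6}; now {s0, s3, s4, s5, s6}.
Read 'c': s0→{s6}, s3→{s4}, s4→{s2, s3, s4}, s5→{s6}, s6→{s1, s5}; now {s1, s2, s3, s4, s5, s6}.
Read 'b': s1→{s4}, s2→{s2, s4, s5, s7}, s3→∅, s4→{s1}, s5→{s0, s4, s5, s6}, s6→{s5}; now {s0, s1, s2, s4, s5, s6, s7}.
Read 'c': s0→{s6}, s1→∅, s2→{s7}, s4→{s2, s3, s4}, s5→{s6}, s6→{s1, s5}, s7→∅; now {s1, s2, s3, s4, s5, s6, s7}.
Read 'a': s1→{s2}, s2→{s0, s5, s6}, s3→∅, s4→{s0, s4}, s5→{s6}, s6→∅, s7→{s2}; now {s0, s2, s4, s5, s6}.
Read 'b': s0→{s0, s5, s7}, s2→{s2, s4, s5, s7}, s4→{s1}, s5→{s0, s4, s5, s6}, s6→{s5}; now {s0, s1, s2, s4, s5, s6, s7}.
Read 'c': s0→{s6}, s1→∅, s2→{s7}, s4→{s2, s3, s4}, s5→{s6}, s6→{s1, s5}, s7→∅; now {s1, s2, s3, s4, s5, s6, s7}.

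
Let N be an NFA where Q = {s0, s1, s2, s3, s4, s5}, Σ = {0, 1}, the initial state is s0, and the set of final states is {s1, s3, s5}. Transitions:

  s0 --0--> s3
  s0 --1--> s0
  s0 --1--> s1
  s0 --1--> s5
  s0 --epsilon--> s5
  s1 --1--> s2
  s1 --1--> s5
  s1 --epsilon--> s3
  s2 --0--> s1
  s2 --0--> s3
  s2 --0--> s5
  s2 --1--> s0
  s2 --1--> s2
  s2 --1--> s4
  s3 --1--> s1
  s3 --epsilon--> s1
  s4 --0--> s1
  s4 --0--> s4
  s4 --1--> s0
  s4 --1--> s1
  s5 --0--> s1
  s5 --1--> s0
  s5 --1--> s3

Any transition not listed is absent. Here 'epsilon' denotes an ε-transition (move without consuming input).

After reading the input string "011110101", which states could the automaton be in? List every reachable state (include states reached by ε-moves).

Start: ε-closure({s0}) = {s0, s5}.
Read '0': s0→{s3}, s5→{s1}; now {s1, s3}.
Read '1': s1→{s2, s5}, s3→{s1}; union {s1, s2, s5}; ε-closure = {s1, s2, s3, s5}.
Read '1': s1→{s2, s5}, s2→{s0, s2, s4}, s3→{s1}, s5→{s0, s3}; now {s0, s1, s2, s3, s4, s5}.
Read '1': s0→{s0, s1, s5}, s1→{s2, s5}, s2→{s0, s2, s4}, s3→{s1}, s4→{s0, s1}, s5→{s0, s3}; now {s0, s1, s2, s3, s4, s5}.
Read '1': s0→{s0, s1, s5}, s1→{s2, s5}, s2→{s0, s2, s4}, s3→{s1}, s4→{s0, s1}, s5→{s0, s3}; now {s0, s1, s2, s3, s4, s5}.
Read '0': s0→{s3}, s1→∅, s2→{s1, s3, s5}, s3→∅, s4→{s1, s4}, s5→{s1}; now {s1, s3, s4, s5}.
Read '1': s1→{s2, s5}, s3→{s1}, s4→{s0, s1}, s5→{s0, s3}; now {s0, s1, s2, s3, s5}.
Read '0': s0→{s3}, s1→∅, s2→{s1, s3, s5}, s3→∅, s5→{s1}; now {s1, s3, s5}.
Read '1': s1→{s2, s5}, s3→{s1}, s5→{s0, s3}; now {s0, s1, s2, s3, s5}.

{s0, s1, s2, s3, s5}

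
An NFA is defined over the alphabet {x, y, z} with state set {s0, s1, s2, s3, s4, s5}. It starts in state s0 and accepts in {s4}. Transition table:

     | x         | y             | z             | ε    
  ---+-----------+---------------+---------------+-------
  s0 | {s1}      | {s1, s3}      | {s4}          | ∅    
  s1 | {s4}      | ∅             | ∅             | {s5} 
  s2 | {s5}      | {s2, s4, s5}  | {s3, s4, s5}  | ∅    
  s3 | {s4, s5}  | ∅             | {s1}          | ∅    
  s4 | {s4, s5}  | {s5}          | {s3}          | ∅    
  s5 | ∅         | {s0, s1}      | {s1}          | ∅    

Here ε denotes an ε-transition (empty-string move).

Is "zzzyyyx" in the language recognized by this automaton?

Yes

Start in {s0}.
Read 'z': s0→{s4}; now {s4}.
Read 'z': s4→{s3}; now {s3}.
Read 'z': s3→{s1}; union {s1}; ε-closure = {s1, s5}.
Read 'y': s1→∅, s5→{s0, s1}; union {s0, s1}; ε-closure = {s0, s1, s5}.
Read 'y': s0→{s1, s3}, s1→∅, s5→{s0, s1}; union {s0, s1, s3}; ε-closure = {s0, s1, s3, s5}.
Read 'y': s0→{s1, s3}, s1→∅, s3→∅, s5→{s0, s1}; union {s0, s1, s3}; ε-closure = {s0, s1, s3, s5}.
Read 'x': s0→{s1}, s1→{s4}, s3→{s4, s5}, s5→∅; now {s1, s4, s5}.
The final set {s1, s4, s5} contains the accepting state s4.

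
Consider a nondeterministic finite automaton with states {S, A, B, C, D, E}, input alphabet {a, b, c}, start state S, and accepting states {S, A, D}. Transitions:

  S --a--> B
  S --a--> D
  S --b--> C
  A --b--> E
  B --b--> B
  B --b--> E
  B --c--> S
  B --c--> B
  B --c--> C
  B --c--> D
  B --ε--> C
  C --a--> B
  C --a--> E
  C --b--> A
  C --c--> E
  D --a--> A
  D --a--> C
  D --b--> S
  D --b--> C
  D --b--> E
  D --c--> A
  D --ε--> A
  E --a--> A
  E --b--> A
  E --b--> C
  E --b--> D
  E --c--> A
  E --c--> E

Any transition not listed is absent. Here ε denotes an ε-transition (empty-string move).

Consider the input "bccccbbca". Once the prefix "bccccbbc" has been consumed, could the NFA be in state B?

No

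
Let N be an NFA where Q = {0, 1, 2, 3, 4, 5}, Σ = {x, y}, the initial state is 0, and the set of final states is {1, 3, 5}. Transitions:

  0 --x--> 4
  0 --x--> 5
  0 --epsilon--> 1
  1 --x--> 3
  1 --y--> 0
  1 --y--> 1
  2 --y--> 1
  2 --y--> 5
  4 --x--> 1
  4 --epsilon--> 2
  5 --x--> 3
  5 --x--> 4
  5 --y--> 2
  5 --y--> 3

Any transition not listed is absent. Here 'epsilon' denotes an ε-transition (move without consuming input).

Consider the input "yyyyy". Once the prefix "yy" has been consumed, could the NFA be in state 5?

Start: ε-closure({0}) = {0, 1}.
Read 'y': 0→∅, 1→{0, 1}; now {0, 1}.
Read 'y': 0→∅, 1→{0, 1}; now {0, 1}.
State 5 is not in {0, 1}.

No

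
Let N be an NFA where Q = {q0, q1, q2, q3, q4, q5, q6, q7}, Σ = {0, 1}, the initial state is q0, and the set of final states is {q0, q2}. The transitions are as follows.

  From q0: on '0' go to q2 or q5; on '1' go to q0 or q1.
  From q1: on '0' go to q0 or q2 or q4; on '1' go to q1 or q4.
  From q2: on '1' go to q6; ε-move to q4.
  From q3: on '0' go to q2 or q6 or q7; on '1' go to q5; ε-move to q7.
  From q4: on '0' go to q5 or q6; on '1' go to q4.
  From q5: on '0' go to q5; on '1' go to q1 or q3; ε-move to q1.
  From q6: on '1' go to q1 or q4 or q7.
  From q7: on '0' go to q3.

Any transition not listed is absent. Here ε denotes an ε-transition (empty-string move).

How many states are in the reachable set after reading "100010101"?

7

Start in {q0}.
Read '1': q0→{q0, q1}; now {q0, q1}.
Read '0': q0→{q2, q5}, q1→{q0, q2, q4}; union {q0, q2, q4, q5}; ε-closure = {q0, q1, q2, q4, q5}.
Read '0': q0→{q2, q5}, q1→{q0, q2, q4}, q2→∅, q4→{q5, q6}, q5→{q5}; union {q0, q2, q4, q5, q6}; ε-closure = {q0, q1, q2, q4, q5, q6}.
Read '0': q0→{q2, q5}, q1→{q0, q2, q4}, q2→∅, q4→{q5, q6}, q5→{q5}, q6→∅; union {q0, q2, q4, q5, q6}; ε-closure = {q0, q1, q2, q4, q5, q6}.
Read '1': q0→{q0, q1}, q1→{q1, q4}, q2→{q6}, q4→{q4}, q5→{q1, q3}, q6→{q1, q4, q7}; now {q0, q1, q3, q4, q6, q7}.
Read '0': q0→{q2, q5}, q1→{q0, q2, q4}, q3→{q2, q6, q7}, q4→{q5, q6}, q6→∅, q7→{q3}; union {q0, q2, q3, q4, q5, q6, q7}; ε-closure = {q0, q1, q2, q3, q4, q5, q6, q7}.
Read '1': q0→{q0, q1}, q1→{q1, q4}, q2→{q6}, q3→{q5}, q4→{q4}, q5→{q1, q3}, q6→{q1, q4, q7}, q7→∅; now {q0, q1, q3, q4, q5, q6, q7}.
Read '0': q0→{q2, q5}, q1→{q0, q2, q4}, q3→{q2, q6, q7}, q4→{q5, q6}, q5→{q5}, q6→∅, q7→{q3}; union {q0, q2, q3, q4, q5, q6, q7}; ε-closure = {q0, q1, q2, q3, q4, q5, q6, q7}.
Read '1': q0→{q0, q1}, q1→{q1, q4}, q2→{q6}, q3→{q5}, q4→{q4}, q5→{q1, q3}, q6→{q1, q4, q7}, q7→∅; now {q0, q1, q3, q4, q5, q6, q7}.
That set has 7 states.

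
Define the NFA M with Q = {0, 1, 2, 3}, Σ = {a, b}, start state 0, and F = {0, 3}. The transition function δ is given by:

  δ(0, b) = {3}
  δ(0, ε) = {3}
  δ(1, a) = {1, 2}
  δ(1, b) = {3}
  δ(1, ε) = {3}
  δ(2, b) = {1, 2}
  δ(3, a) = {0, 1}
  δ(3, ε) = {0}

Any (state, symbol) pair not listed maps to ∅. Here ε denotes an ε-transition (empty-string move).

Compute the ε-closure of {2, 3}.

{0, 2, 3}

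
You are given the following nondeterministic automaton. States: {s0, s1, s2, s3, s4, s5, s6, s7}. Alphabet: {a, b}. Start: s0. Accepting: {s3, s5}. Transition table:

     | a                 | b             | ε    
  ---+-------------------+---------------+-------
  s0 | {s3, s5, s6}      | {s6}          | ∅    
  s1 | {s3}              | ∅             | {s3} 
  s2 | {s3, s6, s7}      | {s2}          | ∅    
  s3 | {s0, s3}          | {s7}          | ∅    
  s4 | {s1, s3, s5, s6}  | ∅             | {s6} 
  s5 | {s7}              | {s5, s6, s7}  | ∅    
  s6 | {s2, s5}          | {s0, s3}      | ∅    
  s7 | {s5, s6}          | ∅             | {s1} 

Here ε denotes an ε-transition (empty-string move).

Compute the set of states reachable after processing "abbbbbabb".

{s0, s1, s2, s3, s5, s6, s7}

Start in {s0}.
Read 'a': s0→{s3, s5, s6}; now {s3, s5, s6}.
Read 'b': s3→{s7}, s5→{s5, s6, s7}, s6→{s0, s3}; union {s0, s3, s5, s6, s7}; ε-closure = {s0, s1, s3, s5, s6, s7}.
Read 'b': s0→{s6}, s1→∅, s3→{s7}, s5→{s5, s6, s7}, s6→{s0, s3}, s7→∅; union {s0, s3, s5, s6, s7}; ε-closure = {s0, s1, s3, s5, s6, s7}.
Read 'b': s0→{s6}, s1→∅, s3→{s7}, s5→{s5, s6, s7}, s6→{s0, s3}, s7→∅; union {s0, s3, s5, s6, s7}; ε-closure = {s0, s1, s3, s5, s6, s7}.
Read 'b': s0→{s6}, s1→∅, s3→{s7}, s5→{s5, s6, s7}, s6→{s0, s3}, s7→∅; union {s0, s3, s5, s6, s7}; ε-closure = {s0, s1, s3, s5, s6, s7}.
Read 'b': s0→{s6}, s1→∅, s3→{s7}, s5→{s5, s6, s7}, s6→{s0, s3}, s7→∅; union {s0, s3, s5, s6, s7}; ε-closure = {s0, s1, s3, s5, s6, s7}.
Read 'a': s0→{s3, s5, s6}, s1→{s3}, s3→{s0, s3}, s5→{s7}, s6→{s2, s5}, s7→{s5, s6}; union {s0, s2, s3, s5, s6, s7}; ε-closure = {s0, s1, s2, s3, s5, s6, s7}.
Read 'b': s0→{s6}, s1→∅, s2→{s2}, s3→{s7}, s5→{s5, s6, s7}, s6→{s0, s3}, s7→∅; union {s0, s2, s3, s5, s6, s7}; ε-closure = {s0, s1, s2, s3, s5, s6, s7}.
Read 'b': s0→{s6}, s1→∅, s2→{s2}, s3→{s7}, s5→{s5, s6, s7}, s6→{s0, s3}, s7→∅; union {s0, s2, s3, s5, s6, s7}; ε-closure = {s0, s1, s2, s3, s5, s6, s7}.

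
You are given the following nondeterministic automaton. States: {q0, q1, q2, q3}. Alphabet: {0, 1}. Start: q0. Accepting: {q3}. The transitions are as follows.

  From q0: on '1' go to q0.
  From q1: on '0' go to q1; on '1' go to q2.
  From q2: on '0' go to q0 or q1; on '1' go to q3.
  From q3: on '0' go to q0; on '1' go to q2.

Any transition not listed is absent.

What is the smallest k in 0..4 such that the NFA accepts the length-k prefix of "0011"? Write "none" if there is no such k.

none

Start in {q0}.
Read '0': {q0} → ∅.
The set is empty and remains empty for the remaining 3 symbols.
No reachable set along the way intersects F.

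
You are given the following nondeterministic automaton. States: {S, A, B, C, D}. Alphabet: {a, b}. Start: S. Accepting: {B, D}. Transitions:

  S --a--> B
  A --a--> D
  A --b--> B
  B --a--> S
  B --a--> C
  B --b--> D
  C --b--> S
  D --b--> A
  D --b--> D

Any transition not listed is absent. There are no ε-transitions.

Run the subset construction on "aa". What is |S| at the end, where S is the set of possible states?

Start in {S}.
Read 'a': S→{B}; now {B}.
Read 'a': B→{S, C}; now {S, C}.
That set has 2 states.

2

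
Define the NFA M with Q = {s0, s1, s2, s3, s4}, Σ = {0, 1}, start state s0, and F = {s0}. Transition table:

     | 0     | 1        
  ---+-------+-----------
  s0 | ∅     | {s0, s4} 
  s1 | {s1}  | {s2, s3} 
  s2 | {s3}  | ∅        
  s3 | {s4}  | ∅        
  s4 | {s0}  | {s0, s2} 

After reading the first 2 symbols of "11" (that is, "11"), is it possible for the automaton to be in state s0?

Start in {s0}.
Read '1': s0→{s0, s4}; now {s0, s4}.
Read '1': s0→{s0, s4}, s4→{s0, s2}; now {s0, s2, s4}.
State s0 is in {s0, s2, s4}.

Yes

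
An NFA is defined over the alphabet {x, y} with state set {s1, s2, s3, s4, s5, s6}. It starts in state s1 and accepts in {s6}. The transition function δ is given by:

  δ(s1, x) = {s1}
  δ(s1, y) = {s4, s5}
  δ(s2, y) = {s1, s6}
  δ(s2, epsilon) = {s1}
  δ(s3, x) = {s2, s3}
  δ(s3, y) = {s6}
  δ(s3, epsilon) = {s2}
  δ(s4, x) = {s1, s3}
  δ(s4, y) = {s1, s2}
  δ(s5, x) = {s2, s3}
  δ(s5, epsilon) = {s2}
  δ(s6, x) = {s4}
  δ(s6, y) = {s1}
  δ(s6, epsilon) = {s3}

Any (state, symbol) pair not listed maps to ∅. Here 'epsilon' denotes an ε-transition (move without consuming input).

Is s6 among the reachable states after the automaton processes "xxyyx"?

No

Start in {s1}.
Read 'x': {s1} → {s1}.
Read 'x': {s1} → {s1}.
Read 'y': {s1} → {s1, s2, s4, s5}.
Read 'y': {s1, s2, s4, s5} → {s1, s2, s3, s4, s5, s6}.
Read 'x': {s1, s2, s3, s4, s5, s6} → {s1, s2, s3, s4}.
State s6 is not in {s1, s2, s3, s4}.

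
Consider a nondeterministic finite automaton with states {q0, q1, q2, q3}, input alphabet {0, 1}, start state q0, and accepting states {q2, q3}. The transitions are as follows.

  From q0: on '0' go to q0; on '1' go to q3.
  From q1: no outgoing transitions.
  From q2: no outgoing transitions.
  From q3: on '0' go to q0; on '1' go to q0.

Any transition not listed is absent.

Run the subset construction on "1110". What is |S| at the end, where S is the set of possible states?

1

Start in {q0}.
Read '1': q0→{q3}; now {q3}.
Read '1': q3→{q0}; now {q0}.
Read '1': q0→{q3}; now {q3}.
Read '0': q3→{q0}; now {q0}.
That set has 1 state.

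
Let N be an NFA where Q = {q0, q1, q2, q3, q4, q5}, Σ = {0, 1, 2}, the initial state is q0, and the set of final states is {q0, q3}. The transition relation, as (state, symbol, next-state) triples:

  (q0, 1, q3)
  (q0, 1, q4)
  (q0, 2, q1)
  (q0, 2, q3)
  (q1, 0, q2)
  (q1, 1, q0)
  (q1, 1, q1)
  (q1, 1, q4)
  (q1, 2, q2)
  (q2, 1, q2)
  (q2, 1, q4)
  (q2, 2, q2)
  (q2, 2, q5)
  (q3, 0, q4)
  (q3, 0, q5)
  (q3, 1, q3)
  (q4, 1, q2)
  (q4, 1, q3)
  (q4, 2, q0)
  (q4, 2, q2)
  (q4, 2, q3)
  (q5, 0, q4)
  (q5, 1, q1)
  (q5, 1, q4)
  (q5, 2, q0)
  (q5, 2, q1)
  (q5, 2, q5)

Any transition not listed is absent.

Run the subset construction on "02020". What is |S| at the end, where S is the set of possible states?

0

Start in {q0}.
Read '0': q0→∅; now ∅.
The set is empty and remains empty for the remaining 4 symbols.
That set has 0 states.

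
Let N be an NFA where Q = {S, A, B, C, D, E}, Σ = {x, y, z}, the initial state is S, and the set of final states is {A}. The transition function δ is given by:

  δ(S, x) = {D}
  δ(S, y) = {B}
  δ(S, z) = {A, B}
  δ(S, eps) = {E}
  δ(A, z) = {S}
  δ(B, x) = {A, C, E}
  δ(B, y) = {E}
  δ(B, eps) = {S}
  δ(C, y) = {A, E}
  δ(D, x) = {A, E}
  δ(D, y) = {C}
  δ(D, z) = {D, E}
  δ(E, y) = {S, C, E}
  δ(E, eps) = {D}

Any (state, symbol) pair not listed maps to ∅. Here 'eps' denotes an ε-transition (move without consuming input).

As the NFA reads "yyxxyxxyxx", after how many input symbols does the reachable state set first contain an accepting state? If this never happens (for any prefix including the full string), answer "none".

2

Start: ε-closure({S}) = {S, D, E}.
Read 'y': {S, D, E} → {S, B, C, D, E}.
Read 'y': {S, B, C, D, E} → {S, A, B, C, D, E}.
None of the earlier sets intersect F, but {S, A, B, C, D, E} does.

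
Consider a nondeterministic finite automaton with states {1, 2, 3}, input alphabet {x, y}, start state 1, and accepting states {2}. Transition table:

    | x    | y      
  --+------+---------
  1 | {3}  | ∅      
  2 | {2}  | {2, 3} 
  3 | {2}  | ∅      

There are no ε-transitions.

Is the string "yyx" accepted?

No

Start in {1}.
Read 'y': {1} → ∅.
The set is empty and remains empty for the remaining 2 symbols.
The final set ∅ contains no accepting state.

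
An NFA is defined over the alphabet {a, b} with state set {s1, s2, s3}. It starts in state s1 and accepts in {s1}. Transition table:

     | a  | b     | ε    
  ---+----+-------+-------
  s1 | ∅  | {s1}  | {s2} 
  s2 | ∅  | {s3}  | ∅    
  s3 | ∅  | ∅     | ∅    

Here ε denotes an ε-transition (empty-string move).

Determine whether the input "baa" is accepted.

Start: ε-closure({s1}) = {s1, s2}.
Read 'b': {s1, s2} → {s1, s2, s3}.
Read 'a': {s1, s2, s3} → ∅.
The set is empty and remains empty for the remaining 1 symbol.
The final set ∅ contains no accepting state.

No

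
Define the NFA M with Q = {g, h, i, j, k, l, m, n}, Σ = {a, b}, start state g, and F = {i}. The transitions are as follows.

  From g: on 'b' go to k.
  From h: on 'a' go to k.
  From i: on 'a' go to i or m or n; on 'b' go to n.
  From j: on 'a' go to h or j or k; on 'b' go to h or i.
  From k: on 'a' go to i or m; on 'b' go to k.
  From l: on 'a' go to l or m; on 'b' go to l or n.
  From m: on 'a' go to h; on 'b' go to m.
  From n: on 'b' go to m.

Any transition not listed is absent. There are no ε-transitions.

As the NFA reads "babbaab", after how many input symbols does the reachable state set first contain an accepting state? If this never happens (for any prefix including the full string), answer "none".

Start in {g}.
Read 'b': g→{k}; now {k}.
Read 'a': k→{i, m}; now {i, m}.
None of the earlier sets intersect F, but {i, m} does.

2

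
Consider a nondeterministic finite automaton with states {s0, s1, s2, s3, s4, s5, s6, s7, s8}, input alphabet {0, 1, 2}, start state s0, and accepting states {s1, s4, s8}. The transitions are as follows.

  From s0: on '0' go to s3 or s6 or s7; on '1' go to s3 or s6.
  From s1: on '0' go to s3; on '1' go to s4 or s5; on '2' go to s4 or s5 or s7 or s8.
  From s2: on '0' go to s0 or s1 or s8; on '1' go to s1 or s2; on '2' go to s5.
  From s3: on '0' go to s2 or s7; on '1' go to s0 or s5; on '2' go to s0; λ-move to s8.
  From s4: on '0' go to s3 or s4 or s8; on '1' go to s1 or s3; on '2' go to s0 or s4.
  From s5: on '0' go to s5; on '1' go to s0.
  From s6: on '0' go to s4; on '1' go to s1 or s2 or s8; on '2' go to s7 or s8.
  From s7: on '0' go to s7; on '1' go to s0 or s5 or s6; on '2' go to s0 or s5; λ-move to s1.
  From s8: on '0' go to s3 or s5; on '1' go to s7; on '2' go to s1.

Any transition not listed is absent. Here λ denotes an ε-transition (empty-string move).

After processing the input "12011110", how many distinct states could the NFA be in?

9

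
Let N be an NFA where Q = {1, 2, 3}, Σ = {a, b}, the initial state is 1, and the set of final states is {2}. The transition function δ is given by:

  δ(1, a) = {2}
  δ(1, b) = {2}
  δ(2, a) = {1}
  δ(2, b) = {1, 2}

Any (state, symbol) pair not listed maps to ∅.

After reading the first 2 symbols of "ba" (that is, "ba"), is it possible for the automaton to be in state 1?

Start in {1}.
Read 'b': 1→{2}; now {2}.
Read 'a': 2→{1}; now {1}.
State 1 is in {1}.

Yes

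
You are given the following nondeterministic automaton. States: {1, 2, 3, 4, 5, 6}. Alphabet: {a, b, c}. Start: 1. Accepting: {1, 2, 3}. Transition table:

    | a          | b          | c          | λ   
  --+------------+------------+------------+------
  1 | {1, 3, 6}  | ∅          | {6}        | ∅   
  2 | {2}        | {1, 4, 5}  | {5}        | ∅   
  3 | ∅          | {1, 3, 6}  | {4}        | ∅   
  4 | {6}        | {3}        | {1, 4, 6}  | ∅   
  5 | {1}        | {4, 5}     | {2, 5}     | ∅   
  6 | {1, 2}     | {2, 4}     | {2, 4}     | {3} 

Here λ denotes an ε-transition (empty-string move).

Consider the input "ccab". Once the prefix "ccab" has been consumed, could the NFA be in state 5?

Start in {1}.
Read 'c': {1} → {3, 6}.
Read 'c': {3, 6} → {2, 4}.
Read 'a': {2, 4} → {2, 3, 6}.
Read 'b': {2, 3, 6} → {1, 2, 3, 4, 5, 6}.
State 5 is in {1, 2, 3, 4, 5, 6}.

Yes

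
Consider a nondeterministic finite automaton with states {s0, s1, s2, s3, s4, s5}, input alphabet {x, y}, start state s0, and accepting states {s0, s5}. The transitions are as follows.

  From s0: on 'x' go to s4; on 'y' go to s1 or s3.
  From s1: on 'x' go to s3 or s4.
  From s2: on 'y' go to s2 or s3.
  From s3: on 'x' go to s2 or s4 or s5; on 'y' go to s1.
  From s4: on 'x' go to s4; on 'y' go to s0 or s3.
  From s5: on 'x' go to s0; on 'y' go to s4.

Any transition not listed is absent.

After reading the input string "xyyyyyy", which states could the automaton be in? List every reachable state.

Start in {s0}.
Read 'x': s0→{s4}; now {s4}.
Read 'y': s4→{s0, s3}; now {s0, s3}.
Read 'y': s0→{s1, s3}, s3→{s1}; now {s1, s3}.
Read 'y': s1→∅, s3→{s1}; now {s1}.
Read 'y': s1→∅; now ∅.
The set is empty and remains empty for the remaining 2 symbols.

∅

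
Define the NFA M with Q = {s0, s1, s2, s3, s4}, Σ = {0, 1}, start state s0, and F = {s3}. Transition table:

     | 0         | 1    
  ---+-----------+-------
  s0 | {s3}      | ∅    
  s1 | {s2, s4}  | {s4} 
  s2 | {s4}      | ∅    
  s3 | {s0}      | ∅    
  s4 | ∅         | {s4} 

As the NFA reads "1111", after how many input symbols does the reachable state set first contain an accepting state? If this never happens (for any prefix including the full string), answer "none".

Start in {s0}.
Read '1': s0→∅; now ∅.
The set is empty and remains empty for the remaining 3 symbols.
No reachable set along the way intersects F.

none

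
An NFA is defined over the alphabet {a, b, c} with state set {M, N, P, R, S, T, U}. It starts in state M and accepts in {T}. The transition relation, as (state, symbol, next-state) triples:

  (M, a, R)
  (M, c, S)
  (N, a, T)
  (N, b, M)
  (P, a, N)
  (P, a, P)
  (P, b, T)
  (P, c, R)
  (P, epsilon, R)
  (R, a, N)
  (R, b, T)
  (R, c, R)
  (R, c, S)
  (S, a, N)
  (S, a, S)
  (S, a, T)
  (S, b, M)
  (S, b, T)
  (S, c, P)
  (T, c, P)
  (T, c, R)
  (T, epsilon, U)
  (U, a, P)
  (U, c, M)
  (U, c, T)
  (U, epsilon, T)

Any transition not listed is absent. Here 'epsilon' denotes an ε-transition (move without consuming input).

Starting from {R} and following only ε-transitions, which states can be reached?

{R}

Begin with {R}.
No ε-moves leave this set, so the closure equals the set itself.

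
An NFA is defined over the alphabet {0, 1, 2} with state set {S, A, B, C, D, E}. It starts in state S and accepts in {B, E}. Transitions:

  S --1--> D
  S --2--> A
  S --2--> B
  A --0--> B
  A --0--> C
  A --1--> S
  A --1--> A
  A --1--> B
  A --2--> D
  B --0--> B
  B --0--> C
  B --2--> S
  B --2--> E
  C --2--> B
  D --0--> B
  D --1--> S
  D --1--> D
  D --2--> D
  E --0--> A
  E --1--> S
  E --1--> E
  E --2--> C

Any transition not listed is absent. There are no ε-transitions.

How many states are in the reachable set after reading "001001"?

0

Start in {S}.
Read '0': S→∅; now ∅.
The set is empty and remains empty for the remaining 5 symbols.
That set has 0 states.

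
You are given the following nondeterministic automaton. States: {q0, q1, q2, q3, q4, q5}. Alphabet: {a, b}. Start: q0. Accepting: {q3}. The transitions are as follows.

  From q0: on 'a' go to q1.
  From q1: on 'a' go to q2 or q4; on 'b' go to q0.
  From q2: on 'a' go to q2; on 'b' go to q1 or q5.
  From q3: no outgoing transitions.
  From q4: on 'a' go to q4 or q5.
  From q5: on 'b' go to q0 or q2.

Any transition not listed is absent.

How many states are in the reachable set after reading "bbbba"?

0

Start in {q0}.
Read 'b': q0→∅; now ∅.
The set is empty and remains empty for the remaining 4 symbols.
That set has 0 states.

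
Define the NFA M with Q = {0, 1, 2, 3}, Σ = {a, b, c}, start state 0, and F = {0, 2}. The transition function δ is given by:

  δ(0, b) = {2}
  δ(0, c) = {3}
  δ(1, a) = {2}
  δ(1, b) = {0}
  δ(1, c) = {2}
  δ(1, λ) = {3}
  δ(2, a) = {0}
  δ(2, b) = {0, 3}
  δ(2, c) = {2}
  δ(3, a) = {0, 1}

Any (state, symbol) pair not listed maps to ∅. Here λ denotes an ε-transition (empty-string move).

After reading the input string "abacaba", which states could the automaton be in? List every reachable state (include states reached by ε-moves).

∅

Start in {0}.
Read 'a': 0→∅; now ∅.
The set is empty and remains empty for the remaining 6 symbols.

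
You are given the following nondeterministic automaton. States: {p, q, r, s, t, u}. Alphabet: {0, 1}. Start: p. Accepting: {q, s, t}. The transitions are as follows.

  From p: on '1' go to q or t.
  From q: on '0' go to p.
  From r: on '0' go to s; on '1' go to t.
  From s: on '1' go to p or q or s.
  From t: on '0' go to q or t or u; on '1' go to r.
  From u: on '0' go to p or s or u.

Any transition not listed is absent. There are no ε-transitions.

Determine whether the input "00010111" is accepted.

Start in {p}.
Read '0': {p} → ∅.
The set is empty and remains empty for the remaining 7 symbols.
The final set ∅ contains no accepting state.

No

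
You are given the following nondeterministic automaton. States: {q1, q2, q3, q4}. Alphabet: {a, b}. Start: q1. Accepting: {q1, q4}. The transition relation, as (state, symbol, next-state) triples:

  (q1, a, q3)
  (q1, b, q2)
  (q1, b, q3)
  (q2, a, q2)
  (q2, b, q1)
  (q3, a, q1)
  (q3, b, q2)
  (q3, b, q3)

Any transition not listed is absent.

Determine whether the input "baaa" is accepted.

Yes

Start in {q1}.
Read 'b': {q1} → {q2, q3}.
Read 'a': {q2, q3} → {q1, q2}.
Read 'a': {q1, q2} → {q2, q3}.
Read 'a': {q2, q3} → {q1, q2}.
The final set {q1, q2} contains the accepting state q1.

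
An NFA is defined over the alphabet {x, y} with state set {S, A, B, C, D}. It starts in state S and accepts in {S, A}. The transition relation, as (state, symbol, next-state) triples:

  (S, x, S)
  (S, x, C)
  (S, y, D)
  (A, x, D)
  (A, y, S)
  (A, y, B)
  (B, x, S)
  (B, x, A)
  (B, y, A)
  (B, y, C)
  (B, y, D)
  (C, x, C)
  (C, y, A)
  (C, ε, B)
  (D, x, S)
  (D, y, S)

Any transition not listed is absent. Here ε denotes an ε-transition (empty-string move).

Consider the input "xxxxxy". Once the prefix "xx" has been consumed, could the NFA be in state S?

Start in {S}.
Read 'x': S→{S, C}; union {S, C}; ε-closure = {S, B, C}.
Read 'x': S→{S, C}, B→{S, A}, C→{C}; union {S, A, C}; ε-closure = {S, A, B, C}.
State S is in {S, A, B, C}.

Yes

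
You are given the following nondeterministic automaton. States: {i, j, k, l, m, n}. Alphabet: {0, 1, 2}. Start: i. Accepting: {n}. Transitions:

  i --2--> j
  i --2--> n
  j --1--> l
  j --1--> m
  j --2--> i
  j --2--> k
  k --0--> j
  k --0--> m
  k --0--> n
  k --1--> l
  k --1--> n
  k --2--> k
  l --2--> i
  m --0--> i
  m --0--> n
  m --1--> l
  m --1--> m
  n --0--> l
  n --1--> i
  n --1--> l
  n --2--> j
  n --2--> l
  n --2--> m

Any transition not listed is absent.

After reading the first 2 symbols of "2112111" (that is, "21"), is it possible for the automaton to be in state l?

Yes

Start in {i}.
Read '2': {i} → {j, n}.
Read '1': {j, n} → {i, l, m}.
State l is in {i, l, m}.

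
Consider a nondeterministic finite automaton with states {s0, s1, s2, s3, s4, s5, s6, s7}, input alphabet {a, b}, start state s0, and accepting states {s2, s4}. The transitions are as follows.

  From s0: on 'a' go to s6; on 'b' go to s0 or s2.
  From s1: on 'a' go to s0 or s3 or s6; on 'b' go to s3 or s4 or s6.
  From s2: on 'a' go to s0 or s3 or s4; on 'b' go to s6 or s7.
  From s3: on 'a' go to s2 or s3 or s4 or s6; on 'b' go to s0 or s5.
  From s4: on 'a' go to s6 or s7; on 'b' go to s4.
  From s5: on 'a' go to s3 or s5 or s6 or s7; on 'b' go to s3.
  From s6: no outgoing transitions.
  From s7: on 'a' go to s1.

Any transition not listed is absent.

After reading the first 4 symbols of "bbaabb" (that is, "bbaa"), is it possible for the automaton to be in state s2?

Yes

Start in {s0}.
Read 'b': {s0} → {s0, s2}.
Read 'b': {s0, s2} → {s0, s2, s6, s7}.
Read 'a': {s0, s2, s6, s7} → {s0, s1, s3, s4, s6}.
Read 'a': {s0, s1, s3, s4, s6} → {s0, s2, s3, s4, s6, s7}.
State s2 is in {s0, s2, s3, s4, s6, s7}.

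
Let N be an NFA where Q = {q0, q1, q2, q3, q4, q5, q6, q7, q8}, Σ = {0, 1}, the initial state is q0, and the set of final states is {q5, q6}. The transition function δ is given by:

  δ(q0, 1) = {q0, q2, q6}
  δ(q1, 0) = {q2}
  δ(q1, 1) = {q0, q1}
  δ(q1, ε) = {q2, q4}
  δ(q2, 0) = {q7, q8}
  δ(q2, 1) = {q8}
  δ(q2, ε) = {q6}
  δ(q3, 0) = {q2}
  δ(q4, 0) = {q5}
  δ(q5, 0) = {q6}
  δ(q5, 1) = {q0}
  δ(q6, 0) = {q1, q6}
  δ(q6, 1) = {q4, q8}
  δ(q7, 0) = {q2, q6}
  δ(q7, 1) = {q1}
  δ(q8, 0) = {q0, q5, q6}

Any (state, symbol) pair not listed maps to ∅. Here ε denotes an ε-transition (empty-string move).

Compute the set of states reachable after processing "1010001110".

Start in {q0}.
Read '1': q0→{q0, q2, q6}; now {q0, q2, q6}.
Read '0': q0→∅, q2→{q7, q8}, q6→{q1, q6}; union {q1, q6, q7, q8}; ε-closure = {q1, q2, q4, q6, q7, q8}.
Read '1': q1→{q0, q1}, q2→{q8}, q4→∅, q6→{q4, q8}, q7→{q1}, q8→∅; union {q0, q1, q4, q8}; ε-closure = {q0, q1, q2, q4, q6, q8}.
Read '0': q0→∅, q1→{q2}, q2→{q7, q8}, q4→{q5}, q6→{q1, q6}, q8→{q0, q5, q6}; union {q0, q1, q2, q5, q6, q7, q8}; ε-closure = {q0, q1, q2, q4, q5, q6, q7, q8}.
Read '0': q0→∅, q1→{q2}, q2→{q7, q8}, q4→{q5}, q5→{q6}, q6→{q1, q6}, q7→{q2, q6}, q8→{q0, q5, q6}; union {q0, q1, q2, q5, q6, q7, q8}; ε-closure = {q0, q1, q2, q4, q5, q6, q7, q8}.
Read '0': q0→∅, q1→{q2}, q2→{q7, q8}, q4→{q5}, q5→{q6}, q6→{q1, q6}, q7→{q2, q6}, q8→{q0, q5, q6}; union {q0, q1, q2, q5, q6, q7, q8}; ε-closure = {q0, q1, q2, q4, q5, q6, q7, q8}.
Read '1': q0→{q0, q2, q6}, q1→{q0, q1}, q2→{q8}, q4→∅, q5→{q0}, q6→{q4, q8}, q7→{q1}, q8→∅; now {q0, q1, q2, q4, q6, q8}.
Read '1': q0→{q0, q2, q6}, q1→{q0, q1}, q2→{q8}, q4→∅, q6→{q4, q8}, q8→∅; now {q0, q1, q2, q4, q6, q8}.
Read '1': q0→{q0, q2, q6}, q1→{q0, q1}, q2→{q8}, q4→∅, q6→{q4, q8}, q8→∅; now {q0, q1, q2, q4, q6, q8}.
Read '0': q0→∅, q1→{q2}, q2→{q7, q8}, q4→{q5}, q6→{q1, q6}, q8→{q0, q5, q6}; union {q0, q1, q2, q5, q6, q7, q8}; ε-closure = {q0, q1, q2, q4, q5, q6, q7, q8}.

{q0, q1, q2, q4, q5, q6, q7, q8}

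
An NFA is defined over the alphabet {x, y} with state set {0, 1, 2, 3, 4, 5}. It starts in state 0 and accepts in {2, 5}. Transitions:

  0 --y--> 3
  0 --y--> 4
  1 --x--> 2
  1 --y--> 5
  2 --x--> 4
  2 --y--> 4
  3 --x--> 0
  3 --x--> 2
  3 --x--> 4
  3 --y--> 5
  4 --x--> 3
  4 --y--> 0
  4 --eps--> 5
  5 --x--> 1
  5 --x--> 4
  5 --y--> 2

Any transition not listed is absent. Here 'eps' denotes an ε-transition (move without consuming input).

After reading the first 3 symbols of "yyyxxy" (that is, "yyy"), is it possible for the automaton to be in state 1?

Start in {0}.
Read 'y': {0} → {3, 4, 5}.
Read 'y': {3, 4, 5} → {0, 2, 5}.
Read 'y': {0, 2, 5} → {2, 3, 4, 5}.
State 1 is not in {2, 3, 4, 5}.

No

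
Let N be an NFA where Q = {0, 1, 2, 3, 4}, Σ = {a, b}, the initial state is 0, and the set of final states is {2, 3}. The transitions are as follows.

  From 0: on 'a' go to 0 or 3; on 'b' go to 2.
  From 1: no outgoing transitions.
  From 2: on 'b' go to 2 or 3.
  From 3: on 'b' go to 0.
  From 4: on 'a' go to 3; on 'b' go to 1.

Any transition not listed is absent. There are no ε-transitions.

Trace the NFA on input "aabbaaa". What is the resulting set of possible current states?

∅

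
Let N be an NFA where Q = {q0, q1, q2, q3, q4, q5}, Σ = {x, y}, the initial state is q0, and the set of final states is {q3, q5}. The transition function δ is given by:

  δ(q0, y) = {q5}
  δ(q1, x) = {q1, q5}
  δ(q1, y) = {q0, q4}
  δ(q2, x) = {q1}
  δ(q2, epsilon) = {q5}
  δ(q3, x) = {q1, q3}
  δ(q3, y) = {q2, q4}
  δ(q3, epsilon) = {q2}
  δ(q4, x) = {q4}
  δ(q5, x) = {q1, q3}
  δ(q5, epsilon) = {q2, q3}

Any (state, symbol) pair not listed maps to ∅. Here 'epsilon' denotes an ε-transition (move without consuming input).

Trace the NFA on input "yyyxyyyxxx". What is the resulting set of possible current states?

Start in {q0}.
Read 'y': {q0} → {q2, q3, q5}.
Read 'y': {q2, q3, q5} → {q2, q3, q4, q5}.
Read 'y': {q2, q3, q4, q5} → {q2, q3, q4, q5}.
Read 'x': {q2, q3, q4, q5} → {q1, q2, q3, q4, q5}.
Read 'y': {q1, q2, q3, q4, q5} → {q0, q2, q3, q4, q5}.
Read 'y': {q0, q2, q3, q4, q5} → {q2, q3, q4, q5}.
Read 'y': {q2, q3, q4, q5} → {q2, q3, q4, q5}.
Read 'x': {q2, q3, q4, q5} → {q1, q2, q3, q4, q5}.
Read 'x': {q1, q2, q3, q4, q5} → {q1, q2, q3, q4, q5}.
Read 'x': {q1, q2, q3, q4, q5} → {q1, q2, q3, q4, q5}.

{q1, q2, q3, q4, q5}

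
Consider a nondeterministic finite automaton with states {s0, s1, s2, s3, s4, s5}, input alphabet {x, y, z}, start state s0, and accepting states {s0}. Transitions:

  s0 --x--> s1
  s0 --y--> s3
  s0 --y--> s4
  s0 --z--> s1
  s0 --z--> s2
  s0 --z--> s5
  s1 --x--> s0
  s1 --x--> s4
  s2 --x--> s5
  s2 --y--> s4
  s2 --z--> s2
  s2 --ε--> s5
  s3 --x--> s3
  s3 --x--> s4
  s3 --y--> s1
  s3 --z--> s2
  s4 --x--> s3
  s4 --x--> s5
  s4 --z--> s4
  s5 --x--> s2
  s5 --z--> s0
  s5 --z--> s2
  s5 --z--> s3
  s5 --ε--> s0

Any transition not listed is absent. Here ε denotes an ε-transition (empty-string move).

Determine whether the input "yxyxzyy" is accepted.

Start in {s0}.
Read 'y': s0→{s3, s4}; now {s3, s4}.
Read 'x': s3→{s3, s4}, s4→{s3, s5}; union {s3, s4, s5}; ε-closure = {s0, s3, s4, s5}.
Read 'y': s0→{s3, s4}, s3→{s1}, s4→∅, s5→∅; now {s1, s3, s4}.
Read 'x': s1→{s0, s4}, s3→{s3, s4}, s4→{s3, s5}; now {s0, s3, s4, s5}.
Read 'z': s0→{s1, s2, s5}, s3→{s2}, s4→{s4}, s5→{s0, s2, s3}; now {s0, s1, s2, s3, s4, s5}.
Read 'y': s0→{s3, s4}, s1→∅, s2→{s4}, s3→{s1}, s4→∅, s5→∅; now {s1, s3, s4}.
Read 'y': s1→∅, s3→{s1}, s4→∅; now {s1}.
The final set {s1} contains no accepting state.

No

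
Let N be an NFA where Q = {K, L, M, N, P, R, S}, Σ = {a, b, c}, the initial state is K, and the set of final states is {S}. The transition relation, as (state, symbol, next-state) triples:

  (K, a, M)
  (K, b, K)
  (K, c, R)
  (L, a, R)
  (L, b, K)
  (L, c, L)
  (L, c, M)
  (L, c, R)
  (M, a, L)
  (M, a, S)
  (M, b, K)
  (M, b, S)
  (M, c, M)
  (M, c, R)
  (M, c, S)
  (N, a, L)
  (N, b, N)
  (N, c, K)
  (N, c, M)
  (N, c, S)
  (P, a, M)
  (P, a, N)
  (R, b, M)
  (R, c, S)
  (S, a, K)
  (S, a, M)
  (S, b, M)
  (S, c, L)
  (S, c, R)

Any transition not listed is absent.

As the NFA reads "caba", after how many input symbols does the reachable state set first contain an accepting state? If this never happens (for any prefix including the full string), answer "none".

none

Start in {K}.
Read 'c': K→{R}; now {R}.
Read 'a': R→∅; now ∅.
The set is empty and remains empty for the remaining 2 symbols.
No reachable set along the way intersects F.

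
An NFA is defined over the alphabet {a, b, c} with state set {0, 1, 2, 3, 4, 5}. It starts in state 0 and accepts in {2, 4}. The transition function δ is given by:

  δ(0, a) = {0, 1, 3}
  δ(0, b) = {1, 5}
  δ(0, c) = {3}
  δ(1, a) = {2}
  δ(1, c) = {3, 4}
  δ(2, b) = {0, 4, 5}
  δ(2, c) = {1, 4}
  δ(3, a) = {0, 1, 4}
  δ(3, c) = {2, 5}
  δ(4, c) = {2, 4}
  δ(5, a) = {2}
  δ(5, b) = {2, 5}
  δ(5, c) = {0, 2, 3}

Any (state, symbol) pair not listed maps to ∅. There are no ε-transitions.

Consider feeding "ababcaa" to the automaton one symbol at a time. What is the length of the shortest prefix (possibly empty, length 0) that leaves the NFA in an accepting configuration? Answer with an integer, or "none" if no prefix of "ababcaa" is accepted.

3

Start in {0}.
Read 'a': 0→{0, 1, 3}; now {0, 1, 3}.
Read 'b': 0→{1, 5}, 1→∅, 3→∅; now {1, 5}.
Read 'a': 1→{2}, 5→{2}; now {2}.
None of the earlier sets intersect F, but {2} does.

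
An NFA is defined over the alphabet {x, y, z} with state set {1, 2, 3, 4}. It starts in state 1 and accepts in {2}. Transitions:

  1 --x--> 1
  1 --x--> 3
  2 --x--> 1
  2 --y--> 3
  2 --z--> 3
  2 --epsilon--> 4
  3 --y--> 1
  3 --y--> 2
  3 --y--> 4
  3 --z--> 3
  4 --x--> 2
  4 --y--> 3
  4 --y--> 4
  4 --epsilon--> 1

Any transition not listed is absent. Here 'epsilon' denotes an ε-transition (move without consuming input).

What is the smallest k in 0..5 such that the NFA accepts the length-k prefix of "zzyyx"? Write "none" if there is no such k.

none

Start in {1}.
Read 'z': 1→∅; now ∅.
The set is empty and remains empty for the remaining 4 symbols.
No reachable set along the way intersects F.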